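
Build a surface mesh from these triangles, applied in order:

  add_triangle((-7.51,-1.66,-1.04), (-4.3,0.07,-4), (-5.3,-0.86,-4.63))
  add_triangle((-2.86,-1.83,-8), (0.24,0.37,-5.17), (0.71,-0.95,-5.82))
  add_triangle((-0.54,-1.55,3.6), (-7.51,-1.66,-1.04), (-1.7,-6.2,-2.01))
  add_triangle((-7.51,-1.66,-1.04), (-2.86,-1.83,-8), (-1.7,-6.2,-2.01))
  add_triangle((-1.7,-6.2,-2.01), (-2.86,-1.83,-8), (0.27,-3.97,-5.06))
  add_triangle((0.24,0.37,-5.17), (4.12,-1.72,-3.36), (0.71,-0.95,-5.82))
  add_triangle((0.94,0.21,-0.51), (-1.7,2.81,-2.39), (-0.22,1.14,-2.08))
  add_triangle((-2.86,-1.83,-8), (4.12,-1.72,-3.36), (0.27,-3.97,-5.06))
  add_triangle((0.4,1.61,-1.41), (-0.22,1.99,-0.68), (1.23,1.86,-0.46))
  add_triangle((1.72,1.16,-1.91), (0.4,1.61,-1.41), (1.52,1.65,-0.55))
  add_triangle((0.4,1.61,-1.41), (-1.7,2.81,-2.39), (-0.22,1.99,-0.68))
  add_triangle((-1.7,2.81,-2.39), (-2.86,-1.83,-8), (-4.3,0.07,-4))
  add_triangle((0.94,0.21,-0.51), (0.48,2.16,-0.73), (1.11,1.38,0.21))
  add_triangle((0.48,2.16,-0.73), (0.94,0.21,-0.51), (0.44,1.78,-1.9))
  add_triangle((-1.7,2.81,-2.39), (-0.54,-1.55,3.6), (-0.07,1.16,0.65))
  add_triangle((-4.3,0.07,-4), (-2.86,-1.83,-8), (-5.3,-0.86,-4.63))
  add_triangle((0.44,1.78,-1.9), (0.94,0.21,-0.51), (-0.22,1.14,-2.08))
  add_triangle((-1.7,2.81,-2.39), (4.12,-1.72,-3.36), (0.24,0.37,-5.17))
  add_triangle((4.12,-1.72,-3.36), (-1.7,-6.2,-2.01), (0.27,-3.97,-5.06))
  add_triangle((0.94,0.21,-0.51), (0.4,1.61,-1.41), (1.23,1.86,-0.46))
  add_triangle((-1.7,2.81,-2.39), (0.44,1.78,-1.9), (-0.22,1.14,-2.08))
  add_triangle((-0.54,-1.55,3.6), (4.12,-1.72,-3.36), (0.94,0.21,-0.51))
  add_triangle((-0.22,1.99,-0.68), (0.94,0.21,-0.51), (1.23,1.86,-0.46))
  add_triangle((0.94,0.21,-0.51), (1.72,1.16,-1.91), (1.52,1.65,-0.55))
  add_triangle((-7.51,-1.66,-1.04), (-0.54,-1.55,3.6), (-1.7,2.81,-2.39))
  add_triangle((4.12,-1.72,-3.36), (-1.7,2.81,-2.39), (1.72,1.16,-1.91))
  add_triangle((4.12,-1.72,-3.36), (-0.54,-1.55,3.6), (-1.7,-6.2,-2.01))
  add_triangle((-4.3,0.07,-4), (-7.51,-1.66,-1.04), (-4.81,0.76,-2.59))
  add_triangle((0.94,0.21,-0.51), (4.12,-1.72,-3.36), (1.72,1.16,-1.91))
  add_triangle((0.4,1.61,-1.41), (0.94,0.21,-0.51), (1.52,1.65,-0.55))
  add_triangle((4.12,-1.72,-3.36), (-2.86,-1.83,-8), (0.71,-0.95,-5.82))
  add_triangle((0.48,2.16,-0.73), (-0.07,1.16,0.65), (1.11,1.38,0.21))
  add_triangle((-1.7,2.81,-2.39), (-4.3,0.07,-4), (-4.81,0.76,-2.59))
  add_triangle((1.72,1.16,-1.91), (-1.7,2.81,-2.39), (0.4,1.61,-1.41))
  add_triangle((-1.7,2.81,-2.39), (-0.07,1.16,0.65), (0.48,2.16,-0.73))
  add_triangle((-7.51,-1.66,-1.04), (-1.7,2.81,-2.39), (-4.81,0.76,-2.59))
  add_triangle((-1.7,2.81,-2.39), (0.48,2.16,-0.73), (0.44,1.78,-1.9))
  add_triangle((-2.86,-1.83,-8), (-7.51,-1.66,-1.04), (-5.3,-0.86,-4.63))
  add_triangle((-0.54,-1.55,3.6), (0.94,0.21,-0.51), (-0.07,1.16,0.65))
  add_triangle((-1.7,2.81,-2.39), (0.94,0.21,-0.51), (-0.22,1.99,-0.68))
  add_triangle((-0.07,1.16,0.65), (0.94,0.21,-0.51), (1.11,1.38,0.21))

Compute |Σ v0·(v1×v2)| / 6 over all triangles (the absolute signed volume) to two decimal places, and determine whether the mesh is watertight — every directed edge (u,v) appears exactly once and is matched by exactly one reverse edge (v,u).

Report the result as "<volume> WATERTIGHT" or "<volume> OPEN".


239.03 OPEN

Per-triangle v0·(v1×v2)/6:
  t1: +3.6489
  t2: +4.7154
  t3: +29.9669
  t4: +52.7721
  t5: +19.5919
  t6: +3.9246
  t7: -0.4820
  t8: +17.3175
  t9: +0.4431
  t10: +0.6102
  t11: +0.6703
  t12: +11.7345
  t13: +0.3445
  t14: +0.4105
  t15: +1.8078
  t16: +4.0249
  t17: +0.2700
  t18: +5.9546
  t19: +13.9673
  t20: +0.3457
  t21: +0.7039
  t22: +1.6199
  t23: -0.2648
  t24: +0.2339
  t25: +10.7951
  t26: +4.1385
  t27: +19.1320
  t28: +5.3119
  t29: +0.5408
  t30: -0.3104
  t31: +6.2455
  t32: +0.3812
  t33: +4.1526
  t34: +0.5481
  t35: +1.0419
  t36: +2.7548
  t37: +1.1096
  t38: +8.8061
  t39: +0.7462
  t40: -0.6587
  t41: -0.0411
Σ = +239.0253 → |volume| = 239.03

Directed edges: 123 total; 3 unmatched, e.g. (-2.86,-1.83,-8)→(0.24,0.37,-5.17) → open.


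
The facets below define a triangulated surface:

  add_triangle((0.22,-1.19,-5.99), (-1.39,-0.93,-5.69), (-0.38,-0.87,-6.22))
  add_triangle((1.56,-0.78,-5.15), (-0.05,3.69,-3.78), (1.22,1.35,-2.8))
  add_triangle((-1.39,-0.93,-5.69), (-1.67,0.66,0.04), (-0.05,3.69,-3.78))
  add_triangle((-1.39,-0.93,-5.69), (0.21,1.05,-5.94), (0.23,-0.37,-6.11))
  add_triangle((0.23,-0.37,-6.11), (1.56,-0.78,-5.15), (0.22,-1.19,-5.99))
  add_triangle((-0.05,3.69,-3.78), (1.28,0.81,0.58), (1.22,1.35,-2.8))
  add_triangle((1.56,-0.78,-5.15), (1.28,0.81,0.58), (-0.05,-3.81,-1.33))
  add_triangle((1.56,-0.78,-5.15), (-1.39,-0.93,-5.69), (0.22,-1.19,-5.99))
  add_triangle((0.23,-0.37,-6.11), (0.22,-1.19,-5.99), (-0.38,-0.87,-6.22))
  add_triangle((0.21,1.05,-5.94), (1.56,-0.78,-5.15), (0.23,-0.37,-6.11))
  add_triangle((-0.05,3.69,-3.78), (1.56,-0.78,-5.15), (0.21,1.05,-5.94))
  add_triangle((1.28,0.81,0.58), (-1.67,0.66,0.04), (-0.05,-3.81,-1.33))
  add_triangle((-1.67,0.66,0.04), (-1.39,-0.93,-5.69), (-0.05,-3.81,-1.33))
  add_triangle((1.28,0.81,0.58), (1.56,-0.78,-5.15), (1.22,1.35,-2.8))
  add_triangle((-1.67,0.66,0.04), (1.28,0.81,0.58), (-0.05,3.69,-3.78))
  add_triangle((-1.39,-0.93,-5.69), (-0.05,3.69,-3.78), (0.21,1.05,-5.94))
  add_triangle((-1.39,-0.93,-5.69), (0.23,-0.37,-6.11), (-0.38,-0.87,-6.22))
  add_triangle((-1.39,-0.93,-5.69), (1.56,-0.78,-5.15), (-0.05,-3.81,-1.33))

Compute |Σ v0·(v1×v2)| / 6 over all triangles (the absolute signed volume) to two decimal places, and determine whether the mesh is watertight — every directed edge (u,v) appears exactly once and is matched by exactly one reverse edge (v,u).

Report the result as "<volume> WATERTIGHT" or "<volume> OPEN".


51.44 WATERTIGHT

Per-triangle v0·(v1×v2)/6:
  t1: +0.4620
  t2: +3.1802
  t3: +7.4035
  t4: +2.3110
  t5: +1.1535
  t6: +2.1987
  t7: +4.2281
  t8: -0.6624
  t9: +0.5146
  t10: +1.9547
  t11: +3.8149
  t12: +0.1634
  t13: +5.5526
  t14: +1.9862
  t15: +2.0087
  t16: +5.1120
  t17: +0.4398
  t18: +9.6173
Σ = +51.4388 → |volume| = 51.44

Directed edges: 54 total, each appears once with its reverse present → watertight.


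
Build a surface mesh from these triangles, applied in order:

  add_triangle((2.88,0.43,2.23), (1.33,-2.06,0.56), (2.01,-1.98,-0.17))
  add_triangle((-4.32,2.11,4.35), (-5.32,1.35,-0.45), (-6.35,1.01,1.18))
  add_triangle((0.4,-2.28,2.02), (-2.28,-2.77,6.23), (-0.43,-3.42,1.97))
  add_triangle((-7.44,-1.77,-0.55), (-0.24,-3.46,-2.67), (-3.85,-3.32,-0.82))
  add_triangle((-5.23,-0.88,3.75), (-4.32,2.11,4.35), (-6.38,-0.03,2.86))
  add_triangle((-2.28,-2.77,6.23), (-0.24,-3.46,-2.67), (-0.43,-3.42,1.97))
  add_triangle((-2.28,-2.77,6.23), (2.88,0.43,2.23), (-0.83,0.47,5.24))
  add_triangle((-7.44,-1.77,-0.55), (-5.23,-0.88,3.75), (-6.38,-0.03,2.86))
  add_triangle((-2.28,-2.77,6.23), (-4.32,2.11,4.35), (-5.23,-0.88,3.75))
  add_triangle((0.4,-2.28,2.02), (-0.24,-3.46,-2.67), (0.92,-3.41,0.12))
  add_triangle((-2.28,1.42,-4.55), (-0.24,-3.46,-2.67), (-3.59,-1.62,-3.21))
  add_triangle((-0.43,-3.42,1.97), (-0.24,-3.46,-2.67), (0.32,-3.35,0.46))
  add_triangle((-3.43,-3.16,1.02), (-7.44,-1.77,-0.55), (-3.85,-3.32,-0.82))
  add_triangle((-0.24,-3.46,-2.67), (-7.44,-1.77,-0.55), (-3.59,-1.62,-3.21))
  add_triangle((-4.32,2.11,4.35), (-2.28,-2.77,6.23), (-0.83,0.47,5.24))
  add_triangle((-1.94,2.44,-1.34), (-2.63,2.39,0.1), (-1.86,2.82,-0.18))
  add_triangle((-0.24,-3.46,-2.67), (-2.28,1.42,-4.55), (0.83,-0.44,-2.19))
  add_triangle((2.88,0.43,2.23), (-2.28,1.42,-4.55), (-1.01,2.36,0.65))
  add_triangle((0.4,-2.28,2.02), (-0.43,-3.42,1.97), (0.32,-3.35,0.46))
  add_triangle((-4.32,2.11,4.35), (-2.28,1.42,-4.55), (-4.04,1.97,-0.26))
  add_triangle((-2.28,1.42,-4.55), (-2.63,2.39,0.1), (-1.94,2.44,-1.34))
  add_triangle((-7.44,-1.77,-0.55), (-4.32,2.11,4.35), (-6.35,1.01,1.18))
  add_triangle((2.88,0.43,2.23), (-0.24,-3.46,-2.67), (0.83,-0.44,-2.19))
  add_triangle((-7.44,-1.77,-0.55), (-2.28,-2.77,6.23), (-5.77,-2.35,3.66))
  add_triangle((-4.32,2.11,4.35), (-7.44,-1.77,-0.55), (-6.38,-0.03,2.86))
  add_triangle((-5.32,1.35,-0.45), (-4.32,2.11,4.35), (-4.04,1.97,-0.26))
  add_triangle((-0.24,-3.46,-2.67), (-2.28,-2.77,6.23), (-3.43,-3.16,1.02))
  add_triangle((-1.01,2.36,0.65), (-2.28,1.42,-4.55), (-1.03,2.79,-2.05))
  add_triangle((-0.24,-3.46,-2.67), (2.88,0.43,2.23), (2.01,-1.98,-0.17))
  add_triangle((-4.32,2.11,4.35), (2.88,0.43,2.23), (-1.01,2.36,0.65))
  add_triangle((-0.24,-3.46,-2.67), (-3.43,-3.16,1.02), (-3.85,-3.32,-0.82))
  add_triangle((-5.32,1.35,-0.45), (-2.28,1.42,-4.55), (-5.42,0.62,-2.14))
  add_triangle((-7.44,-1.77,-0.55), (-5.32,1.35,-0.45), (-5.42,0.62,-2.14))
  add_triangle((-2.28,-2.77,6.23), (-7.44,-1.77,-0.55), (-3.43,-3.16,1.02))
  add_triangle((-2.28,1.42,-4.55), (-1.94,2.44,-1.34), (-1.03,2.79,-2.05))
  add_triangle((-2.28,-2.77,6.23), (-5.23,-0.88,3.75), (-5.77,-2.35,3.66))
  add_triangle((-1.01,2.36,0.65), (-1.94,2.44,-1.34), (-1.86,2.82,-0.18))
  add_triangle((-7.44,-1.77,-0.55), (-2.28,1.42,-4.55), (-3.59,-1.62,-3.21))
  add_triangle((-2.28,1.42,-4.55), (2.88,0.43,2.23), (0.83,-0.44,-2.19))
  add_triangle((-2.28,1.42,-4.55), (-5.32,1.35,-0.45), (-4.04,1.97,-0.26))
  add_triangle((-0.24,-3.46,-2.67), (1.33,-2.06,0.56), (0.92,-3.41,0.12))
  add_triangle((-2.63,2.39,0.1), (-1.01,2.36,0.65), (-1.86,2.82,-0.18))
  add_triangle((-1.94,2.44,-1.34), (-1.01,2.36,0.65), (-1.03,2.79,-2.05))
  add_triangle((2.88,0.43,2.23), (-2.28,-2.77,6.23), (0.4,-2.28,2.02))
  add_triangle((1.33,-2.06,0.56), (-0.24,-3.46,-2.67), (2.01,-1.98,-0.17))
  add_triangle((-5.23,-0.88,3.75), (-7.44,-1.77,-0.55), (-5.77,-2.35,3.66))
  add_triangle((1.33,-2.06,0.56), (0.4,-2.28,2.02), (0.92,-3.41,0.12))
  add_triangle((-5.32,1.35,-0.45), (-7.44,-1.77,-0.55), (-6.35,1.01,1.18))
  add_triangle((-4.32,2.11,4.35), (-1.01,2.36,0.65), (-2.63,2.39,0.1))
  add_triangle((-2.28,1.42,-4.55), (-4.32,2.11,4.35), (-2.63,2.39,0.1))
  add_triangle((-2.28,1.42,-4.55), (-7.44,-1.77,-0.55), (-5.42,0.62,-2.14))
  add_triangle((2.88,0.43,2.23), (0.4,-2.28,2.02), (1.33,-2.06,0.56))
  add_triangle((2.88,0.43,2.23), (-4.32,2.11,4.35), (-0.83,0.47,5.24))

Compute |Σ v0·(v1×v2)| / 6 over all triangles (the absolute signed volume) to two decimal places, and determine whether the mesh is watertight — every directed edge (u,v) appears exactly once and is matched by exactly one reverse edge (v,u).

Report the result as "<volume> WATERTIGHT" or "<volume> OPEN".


Per-triangle v0·(v1×v2)/6:
  t1: +1.3574
  t2: +4.0578
  t3: +2.5920
  t4: +5.6474
  t5: +5.3791
  t6: +4.6192
  t7: +9.1397
  t8: +6.1269
  t9: +13.9684
  t10: +1.6350
  t11: +8.6341
  t12: +1.8067
  t13: +5.3527
  t14: +9.9061
  t15: +12.4981
  t16: +0.6257
  t17: +5.3397
  t18: +4.5660
  t19: +0.8738
  t20: +0.9707
  t21: +1.7800
  t22: +8.1772
  t23: +3.9834
  t24: +3.5338
  t25: +4.3483
  t26: +3.8768
  t27: +11.3290
  t28: -2.1727
  t29: -0.1186
  t30: +7.3801
  t31: +3.9938
  t32: +4.1728
  t33: +5.5070
  t34: +15.0799
  t35: +2.0642
  t36: +6.5167
  t37: +0.1798
  t38: +11.3267
  t39: +3.1473
  t40: +3.7111
  t41: +0.9033
  t42: +0.4614
  t43: +1.1228
  t44: +6.9849
  t45: +1.5085
  t46: +6.8587
  t47: +0.9131
  t48: +5.5270
  t49: +3.1328
  t50: +4.8866
  t51: +6.1415
  t52: +2.3818
  t53: +5.5855
Σ = +249.3211 → |volume| = 249.32

Directed edges: 159 total; 3 unmatched, e.g. (0.4,-2.28,2.02)→(-0.24,-3.46,-2.67) → open.

249.32 OPEN


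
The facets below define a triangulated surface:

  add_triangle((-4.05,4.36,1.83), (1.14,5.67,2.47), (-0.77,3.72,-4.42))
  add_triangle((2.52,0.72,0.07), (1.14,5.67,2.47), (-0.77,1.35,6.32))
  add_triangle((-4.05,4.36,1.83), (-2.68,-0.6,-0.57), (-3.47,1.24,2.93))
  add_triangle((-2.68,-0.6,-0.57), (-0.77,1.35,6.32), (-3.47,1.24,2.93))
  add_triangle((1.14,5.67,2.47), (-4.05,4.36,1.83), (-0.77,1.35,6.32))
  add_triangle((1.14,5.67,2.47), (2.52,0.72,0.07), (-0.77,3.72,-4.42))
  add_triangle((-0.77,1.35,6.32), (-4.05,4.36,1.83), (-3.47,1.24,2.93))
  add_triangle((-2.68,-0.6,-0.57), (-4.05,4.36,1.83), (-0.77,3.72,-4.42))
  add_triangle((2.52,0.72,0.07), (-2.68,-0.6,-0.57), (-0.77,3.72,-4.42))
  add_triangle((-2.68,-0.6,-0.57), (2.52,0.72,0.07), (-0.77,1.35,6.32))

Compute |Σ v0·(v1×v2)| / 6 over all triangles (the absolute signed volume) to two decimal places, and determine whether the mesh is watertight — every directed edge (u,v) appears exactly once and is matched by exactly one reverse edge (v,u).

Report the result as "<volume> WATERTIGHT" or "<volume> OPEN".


Per-triangle v0·(v1×v2)/6:
  t1: +28.0231
  t2: +12.6260
  t3: +6.2043
  t4: +3.3468
  t5: +26.7540
  t6: +13.9081
  t7: +10.5392
  t8: +14.6919
  t9: +0.5139
  t10: -0.7681
Σ = +115.8392 → |volume| = 115.84

Directed edges: 30 total, each appears once with its reverse present → watertight.

115.84 WATERTIGHT


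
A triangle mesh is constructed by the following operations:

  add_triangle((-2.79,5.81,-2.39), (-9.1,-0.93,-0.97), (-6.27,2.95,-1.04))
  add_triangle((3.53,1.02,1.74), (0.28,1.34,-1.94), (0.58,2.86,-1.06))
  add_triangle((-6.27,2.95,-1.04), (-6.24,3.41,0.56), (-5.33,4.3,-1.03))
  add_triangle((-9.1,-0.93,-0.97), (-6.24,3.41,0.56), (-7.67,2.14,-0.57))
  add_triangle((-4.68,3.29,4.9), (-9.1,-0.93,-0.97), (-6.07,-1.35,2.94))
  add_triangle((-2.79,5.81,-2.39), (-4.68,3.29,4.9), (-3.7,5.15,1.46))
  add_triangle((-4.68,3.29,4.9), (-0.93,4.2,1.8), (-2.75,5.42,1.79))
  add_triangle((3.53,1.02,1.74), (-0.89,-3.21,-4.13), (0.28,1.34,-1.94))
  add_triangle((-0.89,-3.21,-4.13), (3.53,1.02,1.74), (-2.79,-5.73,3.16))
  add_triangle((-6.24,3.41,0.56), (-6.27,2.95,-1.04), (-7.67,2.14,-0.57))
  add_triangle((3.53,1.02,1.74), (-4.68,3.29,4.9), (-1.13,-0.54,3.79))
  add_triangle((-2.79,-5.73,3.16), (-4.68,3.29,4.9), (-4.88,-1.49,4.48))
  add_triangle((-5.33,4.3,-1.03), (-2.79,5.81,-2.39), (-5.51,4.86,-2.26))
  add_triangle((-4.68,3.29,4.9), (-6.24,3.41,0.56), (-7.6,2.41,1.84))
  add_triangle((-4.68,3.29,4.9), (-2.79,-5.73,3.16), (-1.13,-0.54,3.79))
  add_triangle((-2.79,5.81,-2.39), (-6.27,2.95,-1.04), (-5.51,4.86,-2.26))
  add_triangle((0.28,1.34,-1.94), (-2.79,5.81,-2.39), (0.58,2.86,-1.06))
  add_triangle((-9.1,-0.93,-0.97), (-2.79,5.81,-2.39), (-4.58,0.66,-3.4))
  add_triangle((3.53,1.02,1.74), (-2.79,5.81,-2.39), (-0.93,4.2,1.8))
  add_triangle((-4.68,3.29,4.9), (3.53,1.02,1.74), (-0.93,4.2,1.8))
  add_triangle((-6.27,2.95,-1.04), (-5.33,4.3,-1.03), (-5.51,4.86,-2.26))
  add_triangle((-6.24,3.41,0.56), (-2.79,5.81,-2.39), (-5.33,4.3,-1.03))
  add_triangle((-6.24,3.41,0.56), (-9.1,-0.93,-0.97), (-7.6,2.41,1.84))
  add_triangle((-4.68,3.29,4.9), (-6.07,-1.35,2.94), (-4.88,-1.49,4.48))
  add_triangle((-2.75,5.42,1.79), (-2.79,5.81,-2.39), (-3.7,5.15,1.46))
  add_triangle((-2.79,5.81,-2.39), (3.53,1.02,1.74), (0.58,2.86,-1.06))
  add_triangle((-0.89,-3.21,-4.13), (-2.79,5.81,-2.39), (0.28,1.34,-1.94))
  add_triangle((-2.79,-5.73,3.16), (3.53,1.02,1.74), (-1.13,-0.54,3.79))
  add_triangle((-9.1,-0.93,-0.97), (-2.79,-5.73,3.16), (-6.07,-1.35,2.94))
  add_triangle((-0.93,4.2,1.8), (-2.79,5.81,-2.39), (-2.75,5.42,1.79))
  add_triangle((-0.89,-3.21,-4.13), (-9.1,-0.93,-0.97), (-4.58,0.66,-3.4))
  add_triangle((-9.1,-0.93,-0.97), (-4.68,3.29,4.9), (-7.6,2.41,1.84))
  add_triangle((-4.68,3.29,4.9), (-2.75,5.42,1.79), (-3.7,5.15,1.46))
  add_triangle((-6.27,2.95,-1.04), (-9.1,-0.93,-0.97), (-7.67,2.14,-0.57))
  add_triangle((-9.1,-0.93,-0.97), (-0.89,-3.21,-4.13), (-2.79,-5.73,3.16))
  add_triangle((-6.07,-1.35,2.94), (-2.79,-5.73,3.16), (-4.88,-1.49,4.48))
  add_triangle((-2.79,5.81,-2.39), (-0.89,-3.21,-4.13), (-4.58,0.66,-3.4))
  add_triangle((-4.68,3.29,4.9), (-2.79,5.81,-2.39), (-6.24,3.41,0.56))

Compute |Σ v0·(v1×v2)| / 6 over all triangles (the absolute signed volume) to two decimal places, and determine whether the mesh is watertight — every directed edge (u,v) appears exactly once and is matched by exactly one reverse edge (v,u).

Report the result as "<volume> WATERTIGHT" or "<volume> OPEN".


393.89 WATERTIGHT

Per-triangle v0·(v1×v2)/6:
  t1: +7.9606
  t2: +2.2947
  t3: +3.0596
  t4: +3.9131
  t5: +26.4753
  t6: +3.3130
  t7: +5.2602
  t8: +6.3444
  t9: +18.5720
  t10: +2.7959
  t11: +12.7778
  t12: +4.6926
  t13: +3.0970
  t14: +9.0041
  t15: +15.3907
  t16: -1.7593
  t17: +2.7311
  t18: +23.3373
  t19: +11.4588
  t20: +12.7793
  t21: +2.1753
  t22: +2.9128
  t23: +10.3478
  t24: +10.3507
  t25: +4.2652
  t26: +3.6315
  t27: +8.1438
  t28: +12.0230
  t29: +25.7957
  t30: +4.7335
  t31: +20.6781
  t32: +10.9476
  t33: +4.3995
  t34: +2.9964
  t35: +49.6777
  t36: +10.1993
  t37: +15.1339
  t38: +21.9777
Σ = +393.8877 → |volume| = 393.89

Directed edges: 114 total, each appears once with its reverse present → watertight.


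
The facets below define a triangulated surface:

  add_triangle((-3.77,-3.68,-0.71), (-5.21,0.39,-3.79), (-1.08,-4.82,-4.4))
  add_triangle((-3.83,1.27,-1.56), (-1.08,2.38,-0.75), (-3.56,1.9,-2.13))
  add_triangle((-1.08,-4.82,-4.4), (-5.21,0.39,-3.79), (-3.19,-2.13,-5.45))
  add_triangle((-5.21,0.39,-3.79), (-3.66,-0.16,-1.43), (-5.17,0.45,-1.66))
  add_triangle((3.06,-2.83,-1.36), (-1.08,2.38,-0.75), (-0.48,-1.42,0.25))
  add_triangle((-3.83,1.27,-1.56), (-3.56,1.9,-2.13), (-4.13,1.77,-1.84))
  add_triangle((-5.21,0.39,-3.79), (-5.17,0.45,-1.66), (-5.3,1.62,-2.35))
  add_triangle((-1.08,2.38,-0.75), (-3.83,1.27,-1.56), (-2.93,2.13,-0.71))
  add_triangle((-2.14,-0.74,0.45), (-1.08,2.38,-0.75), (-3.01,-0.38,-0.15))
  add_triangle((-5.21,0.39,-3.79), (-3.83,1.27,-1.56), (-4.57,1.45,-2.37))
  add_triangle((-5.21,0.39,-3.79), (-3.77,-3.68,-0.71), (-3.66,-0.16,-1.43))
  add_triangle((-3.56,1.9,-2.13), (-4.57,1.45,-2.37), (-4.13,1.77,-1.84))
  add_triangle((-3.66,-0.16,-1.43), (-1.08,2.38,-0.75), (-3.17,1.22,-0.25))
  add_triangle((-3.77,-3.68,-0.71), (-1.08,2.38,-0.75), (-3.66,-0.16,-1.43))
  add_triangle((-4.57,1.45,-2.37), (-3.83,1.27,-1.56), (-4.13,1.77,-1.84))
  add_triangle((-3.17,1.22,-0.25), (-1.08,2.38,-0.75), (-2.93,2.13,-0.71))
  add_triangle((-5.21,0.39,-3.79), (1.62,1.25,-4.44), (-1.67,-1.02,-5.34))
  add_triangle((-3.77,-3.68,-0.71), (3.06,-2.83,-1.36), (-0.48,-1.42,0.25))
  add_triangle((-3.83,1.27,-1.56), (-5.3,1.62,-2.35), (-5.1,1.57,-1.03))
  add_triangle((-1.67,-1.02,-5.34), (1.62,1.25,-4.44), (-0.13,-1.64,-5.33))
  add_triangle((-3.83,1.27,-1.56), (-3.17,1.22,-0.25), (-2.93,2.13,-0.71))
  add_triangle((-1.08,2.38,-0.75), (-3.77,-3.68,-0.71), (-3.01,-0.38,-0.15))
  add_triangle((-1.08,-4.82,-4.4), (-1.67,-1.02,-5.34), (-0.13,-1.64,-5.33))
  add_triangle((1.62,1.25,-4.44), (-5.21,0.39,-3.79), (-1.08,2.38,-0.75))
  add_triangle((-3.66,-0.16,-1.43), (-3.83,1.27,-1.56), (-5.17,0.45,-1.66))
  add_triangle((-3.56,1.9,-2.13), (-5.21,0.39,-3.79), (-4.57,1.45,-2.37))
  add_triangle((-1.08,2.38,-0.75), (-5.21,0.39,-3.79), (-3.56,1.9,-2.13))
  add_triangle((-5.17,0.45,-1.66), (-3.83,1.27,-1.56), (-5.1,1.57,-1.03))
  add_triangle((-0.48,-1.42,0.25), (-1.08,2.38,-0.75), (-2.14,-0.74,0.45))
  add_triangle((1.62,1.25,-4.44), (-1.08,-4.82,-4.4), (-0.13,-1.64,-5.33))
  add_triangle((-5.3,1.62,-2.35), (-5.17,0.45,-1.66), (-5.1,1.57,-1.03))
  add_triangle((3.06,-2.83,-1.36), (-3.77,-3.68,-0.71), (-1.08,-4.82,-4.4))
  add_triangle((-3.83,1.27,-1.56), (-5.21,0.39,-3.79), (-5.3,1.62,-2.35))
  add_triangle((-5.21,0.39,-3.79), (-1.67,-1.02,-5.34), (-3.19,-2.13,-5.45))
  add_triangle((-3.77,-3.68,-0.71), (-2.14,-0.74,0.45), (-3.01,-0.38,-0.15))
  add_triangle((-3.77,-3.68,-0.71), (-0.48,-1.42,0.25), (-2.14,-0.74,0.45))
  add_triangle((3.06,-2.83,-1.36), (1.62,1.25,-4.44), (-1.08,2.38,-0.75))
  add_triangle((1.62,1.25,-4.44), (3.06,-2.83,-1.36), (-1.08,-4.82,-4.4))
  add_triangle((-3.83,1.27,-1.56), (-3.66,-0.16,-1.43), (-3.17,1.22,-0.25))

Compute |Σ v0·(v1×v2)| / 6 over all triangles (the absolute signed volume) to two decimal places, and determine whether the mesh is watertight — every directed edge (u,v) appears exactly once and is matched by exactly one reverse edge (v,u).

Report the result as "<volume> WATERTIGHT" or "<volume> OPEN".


112.78 OPEN

Per-triangle v0·(v1×v2)/6:
  t1: +21.0846
  t2: +0.7352
  t3: +5.8832
  t4: +0.8591
  t5: -1.1434
  t6: -0.1014
  t7: +2.1492
  t8: +0.8532
  t9: +0.5386
  t10: +0.3646
  t11: +3.4744
  t12: +0.2765
  t13: -1.7355
  t14: +0.4263
  t15: +0.1366
  t16: +0.1450
  t17: +10.4981
  t18: +2.4017
  t19: +0.1067
  t20: +4.5350
  t21: +0.7178
  t22: +1.7781
  t23: +5.2794
  t24: +11.2593
  t25: -0.3419
  t26: +0.9115
  t27: +0.8672
  t28: -0.8108
  t29: -0.2906
  t30: +3.0611
  t31: +1.2356
  t32: +10.7569
  t33: -0.0170
  t34: +5.3736
  t35: +1.0178
  t36: +0.7985
  t37: +0.8964
  t38: +17.8793
  t39: +0.9195
Σ = +112.7795 → |volume| = 112.78

Directed edges: 117 total; 3 unmatched, e.g. (-3.19,-2.13,-5.45)→(-1.08,-4.82,-4.4) → open.


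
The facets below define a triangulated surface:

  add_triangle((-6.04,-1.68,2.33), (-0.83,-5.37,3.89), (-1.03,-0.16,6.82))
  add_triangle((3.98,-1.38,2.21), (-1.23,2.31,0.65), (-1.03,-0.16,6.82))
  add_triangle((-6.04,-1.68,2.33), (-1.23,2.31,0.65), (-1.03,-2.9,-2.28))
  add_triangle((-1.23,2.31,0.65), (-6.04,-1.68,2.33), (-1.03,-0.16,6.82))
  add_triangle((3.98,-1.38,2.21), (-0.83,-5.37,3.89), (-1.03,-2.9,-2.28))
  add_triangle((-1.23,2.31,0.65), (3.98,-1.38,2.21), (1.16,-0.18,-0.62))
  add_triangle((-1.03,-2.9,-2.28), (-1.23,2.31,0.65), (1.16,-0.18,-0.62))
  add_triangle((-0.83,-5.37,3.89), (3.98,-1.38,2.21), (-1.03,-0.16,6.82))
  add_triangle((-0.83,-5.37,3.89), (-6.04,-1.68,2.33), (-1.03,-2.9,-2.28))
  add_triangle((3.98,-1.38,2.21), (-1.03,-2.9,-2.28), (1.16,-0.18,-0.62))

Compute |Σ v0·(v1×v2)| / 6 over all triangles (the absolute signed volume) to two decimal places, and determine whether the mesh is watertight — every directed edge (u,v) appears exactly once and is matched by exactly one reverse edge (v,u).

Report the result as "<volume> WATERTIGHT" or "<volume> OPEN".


138.41 WATERTIGHT

Per-triangle v0·(v1×v2)/6:
  t1: +33.6816
  t2: +9.6927
  t3: +6.6862
  t4: +17.1249
  t5: +15.8107
  t6: +1.7759
  t7: +1.1640
  t8: +26.2494
  t9: +23.2429
  t10: +2.9830
Σ = +138.4113 → |volume| = 138.41

Directed edges: 30 total, each appears once with its reverse present → watertight.


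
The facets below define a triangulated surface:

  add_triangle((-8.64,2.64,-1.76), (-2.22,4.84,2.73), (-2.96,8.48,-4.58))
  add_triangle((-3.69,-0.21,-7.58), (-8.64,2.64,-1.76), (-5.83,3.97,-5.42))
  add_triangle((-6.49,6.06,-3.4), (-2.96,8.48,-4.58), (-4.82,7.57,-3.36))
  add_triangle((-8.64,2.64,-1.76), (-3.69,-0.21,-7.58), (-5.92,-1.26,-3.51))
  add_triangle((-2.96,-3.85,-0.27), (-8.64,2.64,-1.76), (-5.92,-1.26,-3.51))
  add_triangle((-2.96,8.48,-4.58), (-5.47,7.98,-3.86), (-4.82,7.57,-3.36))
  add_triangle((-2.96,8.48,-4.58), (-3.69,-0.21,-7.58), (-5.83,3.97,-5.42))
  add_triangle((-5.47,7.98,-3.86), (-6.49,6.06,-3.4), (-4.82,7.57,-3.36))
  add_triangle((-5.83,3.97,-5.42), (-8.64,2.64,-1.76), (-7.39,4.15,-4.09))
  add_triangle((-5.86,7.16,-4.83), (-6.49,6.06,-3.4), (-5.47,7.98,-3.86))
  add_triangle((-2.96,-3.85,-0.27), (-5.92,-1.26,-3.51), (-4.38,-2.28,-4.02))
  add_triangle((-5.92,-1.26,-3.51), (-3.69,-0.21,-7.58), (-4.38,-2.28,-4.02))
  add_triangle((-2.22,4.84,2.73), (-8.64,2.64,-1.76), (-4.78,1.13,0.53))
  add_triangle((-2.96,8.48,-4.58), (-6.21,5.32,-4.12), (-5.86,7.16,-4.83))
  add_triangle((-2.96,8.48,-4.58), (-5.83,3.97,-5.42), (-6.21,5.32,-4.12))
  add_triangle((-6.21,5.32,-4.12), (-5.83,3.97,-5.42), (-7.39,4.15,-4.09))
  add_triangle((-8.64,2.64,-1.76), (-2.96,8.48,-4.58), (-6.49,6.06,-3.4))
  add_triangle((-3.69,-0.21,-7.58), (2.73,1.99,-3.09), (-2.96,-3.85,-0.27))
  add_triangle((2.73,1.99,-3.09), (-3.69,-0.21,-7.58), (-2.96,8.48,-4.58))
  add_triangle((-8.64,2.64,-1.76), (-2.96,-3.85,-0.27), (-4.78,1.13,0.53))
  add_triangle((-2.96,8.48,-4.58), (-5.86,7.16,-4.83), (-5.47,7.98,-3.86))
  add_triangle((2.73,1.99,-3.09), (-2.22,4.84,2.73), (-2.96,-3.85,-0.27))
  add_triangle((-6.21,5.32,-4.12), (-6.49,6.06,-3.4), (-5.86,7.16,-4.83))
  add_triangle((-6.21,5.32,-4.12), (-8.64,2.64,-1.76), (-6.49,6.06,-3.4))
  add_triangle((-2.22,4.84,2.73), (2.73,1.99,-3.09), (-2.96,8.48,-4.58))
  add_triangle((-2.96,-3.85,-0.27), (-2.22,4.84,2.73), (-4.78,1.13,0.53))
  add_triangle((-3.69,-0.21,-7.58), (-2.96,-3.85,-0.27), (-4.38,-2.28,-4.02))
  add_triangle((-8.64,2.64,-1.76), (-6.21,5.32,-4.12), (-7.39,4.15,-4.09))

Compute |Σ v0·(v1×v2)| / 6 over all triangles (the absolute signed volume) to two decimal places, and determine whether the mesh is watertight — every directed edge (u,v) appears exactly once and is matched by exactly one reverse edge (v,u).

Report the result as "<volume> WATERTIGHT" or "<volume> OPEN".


323.18 WATERTIGHT

Per-triangle v0·(v1×v2)/6:
  t1: +58.5478
  t2: +29.6718
  t3: -4.8953
  t4: +25.7381
  t5: +17.2460
  t6: +1.3792
  t7: +30.9004
  t8: +0.7073
  t9: +3.3851
  t10: +3.6526
  t11: +6.4960
  t12: +7.9784
  t13: +10.5261
  t14: -0.0025
  t15: +12.3230
  t16: +4.3653
  t17: -0.6803
  t18: +13.1376
  t19: +47.9557
  t20: +10.1365
  t21: +5.7907
  t22: -10.4711
  t23: +2.4937
  t24: +6.5201
  t25: +24.3548
  t26: +6.9466
  t27: +4.0129
  t28: +4.9599
Σ = +323.1766 → |volume| = 323.18

Directed edges: 84 total, each appears once with its reverse present → watertight.


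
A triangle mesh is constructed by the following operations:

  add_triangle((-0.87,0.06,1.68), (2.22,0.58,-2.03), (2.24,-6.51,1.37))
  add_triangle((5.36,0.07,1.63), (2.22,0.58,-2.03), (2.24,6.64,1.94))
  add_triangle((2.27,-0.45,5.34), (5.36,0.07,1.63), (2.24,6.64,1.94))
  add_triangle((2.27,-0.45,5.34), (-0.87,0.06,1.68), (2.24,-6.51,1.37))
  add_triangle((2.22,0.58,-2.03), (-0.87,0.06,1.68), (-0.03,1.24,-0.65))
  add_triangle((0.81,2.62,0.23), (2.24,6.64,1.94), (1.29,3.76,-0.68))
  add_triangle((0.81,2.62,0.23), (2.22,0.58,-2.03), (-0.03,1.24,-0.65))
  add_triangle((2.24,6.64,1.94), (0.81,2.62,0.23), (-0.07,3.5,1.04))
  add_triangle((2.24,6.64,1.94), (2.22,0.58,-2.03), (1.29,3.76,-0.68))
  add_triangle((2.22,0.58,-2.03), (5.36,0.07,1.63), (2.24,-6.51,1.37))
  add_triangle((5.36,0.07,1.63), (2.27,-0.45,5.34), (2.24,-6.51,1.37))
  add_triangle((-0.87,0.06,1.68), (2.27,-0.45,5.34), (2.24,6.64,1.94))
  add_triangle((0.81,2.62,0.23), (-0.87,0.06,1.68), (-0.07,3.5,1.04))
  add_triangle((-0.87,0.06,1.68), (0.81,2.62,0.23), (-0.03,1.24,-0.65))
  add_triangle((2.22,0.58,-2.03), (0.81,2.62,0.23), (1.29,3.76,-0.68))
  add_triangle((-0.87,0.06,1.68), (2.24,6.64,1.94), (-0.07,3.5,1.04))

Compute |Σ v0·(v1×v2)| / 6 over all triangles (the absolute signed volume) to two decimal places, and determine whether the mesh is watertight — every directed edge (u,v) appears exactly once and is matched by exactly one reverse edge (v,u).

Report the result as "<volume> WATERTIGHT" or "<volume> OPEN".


109.75 WATERTIGHT

Per-triangle v0·(v1×v2)/6:
  t1: -2.6853
  t2: +16.5949
  t3: +27.9985
  t4: +8.7183
  t5: -0.4804
  t6: +0.1581
  t7: +1.0518
  t8: +0.7426
  t9: +3.9319
  t10: +15.4635
  t11: +26.8671
  t12: +9.8461
  t13: -0.5582
  t14: +0.5967
  t15: -0.7842
  t16: +2.2839
Σ = +109.7456 → |volume| = 109.75

Directed edges: 48 total, each appears once with its reverse present → watertight.


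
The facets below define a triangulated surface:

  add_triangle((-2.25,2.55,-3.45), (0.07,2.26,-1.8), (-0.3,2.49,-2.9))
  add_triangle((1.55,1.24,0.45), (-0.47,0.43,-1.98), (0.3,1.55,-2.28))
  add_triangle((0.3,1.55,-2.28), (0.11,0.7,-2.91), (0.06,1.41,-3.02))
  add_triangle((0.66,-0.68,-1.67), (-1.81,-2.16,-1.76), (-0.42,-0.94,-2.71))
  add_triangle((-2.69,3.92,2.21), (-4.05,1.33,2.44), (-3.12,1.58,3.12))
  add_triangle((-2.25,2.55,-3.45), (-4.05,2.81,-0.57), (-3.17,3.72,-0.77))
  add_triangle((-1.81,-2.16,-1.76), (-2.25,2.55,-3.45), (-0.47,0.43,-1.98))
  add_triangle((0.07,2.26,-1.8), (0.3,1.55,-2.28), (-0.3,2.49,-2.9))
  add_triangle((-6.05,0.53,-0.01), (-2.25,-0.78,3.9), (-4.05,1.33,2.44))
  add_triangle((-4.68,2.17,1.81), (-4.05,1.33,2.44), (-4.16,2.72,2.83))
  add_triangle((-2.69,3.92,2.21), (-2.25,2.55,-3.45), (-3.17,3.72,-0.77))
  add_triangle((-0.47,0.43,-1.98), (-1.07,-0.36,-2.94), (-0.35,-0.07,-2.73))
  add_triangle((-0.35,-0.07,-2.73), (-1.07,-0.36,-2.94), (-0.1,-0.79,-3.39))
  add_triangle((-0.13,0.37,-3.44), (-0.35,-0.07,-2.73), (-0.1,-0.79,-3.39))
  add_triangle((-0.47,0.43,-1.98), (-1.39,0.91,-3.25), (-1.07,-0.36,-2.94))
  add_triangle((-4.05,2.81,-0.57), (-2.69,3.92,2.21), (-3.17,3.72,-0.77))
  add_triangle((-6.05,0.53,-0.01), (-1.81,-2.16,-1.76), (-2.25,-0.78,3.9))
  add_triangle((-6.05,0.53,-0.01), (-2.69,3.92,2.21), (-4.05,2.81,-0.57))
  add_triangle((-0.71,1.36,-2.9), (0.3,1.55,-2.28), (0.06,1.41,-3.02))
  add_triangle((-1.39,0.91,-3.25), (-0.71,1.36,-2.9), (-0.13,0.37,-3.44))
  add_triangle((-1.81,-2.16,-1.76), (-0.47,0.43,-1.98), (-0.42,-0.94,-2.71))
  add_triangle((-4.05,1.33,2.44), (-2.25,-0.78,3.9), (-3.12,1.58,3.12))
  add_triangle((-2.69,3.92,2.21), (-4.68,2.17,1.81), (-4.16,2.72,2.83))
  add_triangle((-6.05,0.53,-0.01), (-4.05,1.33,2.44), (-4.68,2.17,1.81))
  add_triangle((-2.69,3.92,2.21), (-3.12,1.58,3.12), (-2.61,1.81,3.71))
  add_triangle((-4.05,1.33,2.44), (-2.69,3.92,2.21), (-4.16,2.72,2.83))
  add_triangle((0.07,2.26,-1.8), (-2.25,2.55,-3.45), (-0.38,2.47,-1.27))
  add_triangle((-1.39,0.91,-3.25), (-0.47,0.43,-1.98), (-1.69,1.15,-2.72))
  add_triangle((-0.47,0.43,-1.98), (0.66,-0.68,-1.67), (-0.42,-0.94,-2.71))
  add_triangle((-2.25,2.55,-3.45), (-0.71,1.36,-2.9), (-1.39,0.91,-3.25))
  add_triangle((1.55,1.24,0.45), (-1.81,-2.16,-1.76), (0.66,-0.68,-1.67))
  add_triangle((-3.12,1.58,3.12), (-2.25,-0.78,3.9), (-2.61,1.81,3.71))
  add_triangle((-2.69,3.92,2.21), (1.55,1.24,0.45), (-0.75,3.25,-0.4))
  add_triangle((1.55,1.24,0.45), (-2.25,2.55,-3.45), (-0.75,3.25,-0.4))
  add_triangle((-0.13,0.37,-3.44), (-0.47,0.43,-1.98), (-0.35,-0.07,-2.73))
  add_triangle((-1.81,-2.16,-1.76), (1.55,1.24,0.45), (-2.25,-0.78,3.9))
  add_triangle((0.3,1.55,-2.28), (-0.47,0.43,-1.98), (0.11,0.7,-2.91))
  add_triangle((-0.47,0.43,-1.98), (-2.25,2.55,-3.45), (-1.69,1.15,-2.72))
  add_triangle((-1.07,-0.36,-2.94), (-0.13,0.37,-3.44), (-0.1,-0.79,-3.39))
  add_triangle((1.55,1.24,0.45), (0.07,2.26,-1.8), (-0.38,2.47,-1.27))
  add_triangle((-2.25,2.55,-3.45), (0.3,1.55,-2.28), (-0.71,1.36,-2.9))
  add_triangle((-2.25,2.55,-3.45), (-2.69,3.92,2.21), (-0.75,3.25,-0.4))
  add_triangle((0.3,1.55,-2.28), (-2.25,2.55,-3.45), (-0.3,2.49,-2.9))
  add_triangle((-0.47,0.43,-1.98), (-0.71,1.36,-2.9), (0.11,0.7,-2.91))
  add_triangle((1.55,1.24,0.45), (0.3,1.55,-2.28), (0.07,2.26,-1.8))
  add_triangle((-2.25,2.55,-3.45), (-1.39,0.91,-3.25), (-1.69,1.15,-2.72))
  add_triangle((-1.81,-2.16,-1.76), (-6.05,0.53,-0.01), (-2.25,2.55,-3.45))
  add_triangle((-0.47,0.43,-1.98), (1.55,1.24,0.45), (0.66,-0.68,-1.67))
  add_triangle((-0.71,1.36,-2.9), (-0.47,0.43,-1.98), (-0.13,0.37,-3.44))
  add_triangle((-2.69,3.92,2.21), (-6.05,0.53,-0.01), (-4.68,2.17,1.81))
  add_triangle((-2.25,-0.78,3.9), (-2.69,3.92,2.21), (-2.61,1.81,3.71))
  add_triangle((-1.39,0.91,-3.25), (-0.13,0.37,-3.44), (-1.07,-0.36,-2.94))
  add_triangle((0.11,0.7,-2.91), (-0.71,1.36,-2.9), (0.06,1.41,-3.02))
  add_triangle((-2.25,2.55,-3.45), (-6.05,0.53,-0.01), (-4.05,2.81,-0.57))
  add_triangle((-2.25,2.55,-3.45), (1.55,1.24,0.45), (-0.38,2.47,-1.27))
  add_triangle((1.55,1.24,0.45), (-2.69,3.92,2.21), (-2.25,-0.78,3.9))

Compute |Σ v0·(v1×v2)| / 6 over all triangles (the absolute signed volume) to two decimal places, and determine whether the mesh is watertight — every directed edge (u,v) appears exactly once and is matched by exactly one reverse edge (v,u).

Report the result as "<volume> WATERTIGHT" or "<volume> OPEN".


Per-triangle v0·(v1×v2)/6:
  t1: +0.6027
  t2: +0.1310
  t3: +0.0972
  t4: +0.7130
  t5: +2.3213
  t6: +2.9998
  t7: +2.0279
  t8: +0.2355
  t9: +6.2493
  t10: +1.0609
  t11: +1.0341
  t12: -0.1796
  t13: -0.2650
  t14: -0.1693
  t15: -0.2289
  t16: +3.1058
  t17: +10.8575
  t18: +7.5749
  t19: +0.1884
  t20: +0.5685
  t21: +0.8896
  t22: +2.2255
  t23: +1.8239
  t24: +2.5547
  t25: +1.5849
  t26: -0.1250
  t27: +0.8557
  t28: -0.0438
  t29: +0.4560
  t30: +0.6849
  t31: -0.0428
  t32: +1.5168
  t33: +3.2607
  t34: +2.5768
  t35: -0.1131
  t36: +0.5122
  t37: -0.2599
  t38: -0.3565
  t39: +0.6457
  t40: +0.6442
  t41: +0.7132
  t42: +5.4561
  t43: +0.4798
  t44: +0.1934
  t45: +0.7317
  t46: +0.2890
  t47: +12.2255
  t48: +0.9629
  t49: -0.1627
  t50: +2.8230
  t51: -1.0157
  t52: +0.7994
  t53: +0.2543
  t54: +7.1954
  t55: -0.7010
  t56: +6.3541
Σ = +94.8141 → |volume| = 94.81

Directed edges: 168 total, each appears once with its reverse present → watertight.

94.81 WATERTIGHT


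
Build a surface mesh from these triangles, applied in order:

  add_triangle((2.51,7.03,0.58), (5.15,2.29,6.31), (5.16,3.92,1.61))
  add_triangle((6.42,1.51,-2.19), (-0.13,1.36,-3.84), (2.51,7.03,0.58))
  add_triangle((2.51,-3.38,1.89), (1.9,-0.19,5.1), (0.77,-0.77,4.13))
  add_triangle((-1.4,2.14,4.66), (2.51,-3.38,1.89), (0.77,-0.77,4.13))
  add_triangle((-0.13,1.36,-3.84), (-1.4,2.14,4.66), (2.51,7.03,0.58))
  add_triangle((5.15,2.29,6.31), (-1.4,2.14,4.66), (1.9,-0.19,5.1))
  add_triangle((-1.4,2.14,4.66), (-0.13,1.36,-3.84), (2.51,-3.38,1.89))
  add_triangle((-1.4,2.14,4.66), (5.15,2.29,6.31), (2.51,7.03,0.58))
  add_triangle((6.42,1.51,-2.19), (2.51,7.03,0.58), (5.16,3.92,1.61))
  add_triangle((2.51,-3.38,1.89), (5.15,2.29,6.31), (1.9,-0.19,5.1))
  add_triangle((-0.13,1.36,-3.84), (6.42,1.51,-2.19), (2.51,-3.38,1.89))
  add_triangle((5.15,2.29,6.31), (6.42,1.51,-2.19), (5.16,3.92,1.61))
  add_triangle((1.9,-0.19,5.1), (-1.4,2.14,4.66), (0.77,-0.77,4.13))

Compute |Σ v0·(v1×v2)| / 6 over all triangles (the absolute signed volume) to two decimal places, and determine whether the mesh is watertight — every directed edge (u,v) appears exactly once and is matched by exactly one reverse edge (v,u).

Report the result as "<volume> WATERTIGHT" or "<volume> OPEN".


Per-triangle v0·(v1×v2)/6:
  t1: +20.4382
  t2: +28.9017
  t3: +3.1080
  t4: +0.2597
  t5: +13.2548
  t6: +12.2359
  t7: -3.2313
  t8: +38.2788
  t9: +19.0630
  t10: +11.7506
  t11: +12.4157
  t12: +19.4698
  t13: +3.1540
Σ = +179.0988 → |volume| = 179.10

Directed edges: 39 total; 3 unmatched, e.g. (2.51,-3.38,1.89)→(5.15,2.29,6.31) → open.

179.10 OPEN


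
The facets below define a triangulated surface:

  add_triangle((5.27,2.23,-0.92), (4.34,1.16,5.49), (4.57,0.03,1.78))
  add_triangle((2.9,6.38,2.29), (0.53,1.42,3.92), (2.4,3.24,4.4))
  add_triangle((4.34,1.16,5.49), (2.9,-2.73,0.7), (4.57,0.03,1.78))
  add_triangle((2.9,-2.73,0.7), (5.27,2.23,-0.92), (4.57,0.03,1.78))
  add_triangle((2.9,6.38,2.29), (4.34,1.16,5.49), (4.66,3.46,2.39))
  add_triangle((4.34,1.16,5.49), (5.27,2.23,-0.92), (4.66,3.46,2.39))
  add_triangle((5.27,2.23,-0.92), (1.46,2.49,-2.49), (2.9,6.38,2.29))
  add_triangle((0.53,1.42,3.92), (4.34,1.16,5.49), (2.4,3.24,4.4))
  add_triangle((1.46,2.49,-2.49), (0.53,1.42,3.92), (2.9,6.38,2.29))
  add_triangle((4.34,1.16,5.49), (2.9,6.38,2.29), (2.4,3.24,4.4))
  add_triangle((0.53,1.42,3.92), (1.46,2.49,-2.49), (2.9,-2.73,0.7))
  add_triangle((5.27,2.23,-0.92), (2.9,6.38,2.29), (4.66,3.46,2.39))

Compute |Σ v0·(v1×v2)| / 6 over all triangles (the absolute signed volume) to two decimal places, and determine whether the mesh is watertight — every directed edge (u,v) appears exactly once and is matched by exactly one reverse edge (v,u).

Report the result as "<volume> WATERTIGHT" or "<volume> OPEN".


Per-triangle v0·(v1×v2)/6:
  t1: +8.9155
  t2: +3.7600
  t3: +7.5856
  t4: +6.9425
  t5: +12.0012
  t6: +10.0695
  t7: +14.7142
  t8: +4.8466
  t9: -0.7747
  t10: +8.1211
  t11: -9.7191
  t12: +10.8440
Σ = +77.3063 → |volume| = 77.31

Directed edges: 36 total; 6 unmatched, e.g. (4.34,1.16,5.49)→(2.9,-2.73,0.7) → open.

77.31 OPEN


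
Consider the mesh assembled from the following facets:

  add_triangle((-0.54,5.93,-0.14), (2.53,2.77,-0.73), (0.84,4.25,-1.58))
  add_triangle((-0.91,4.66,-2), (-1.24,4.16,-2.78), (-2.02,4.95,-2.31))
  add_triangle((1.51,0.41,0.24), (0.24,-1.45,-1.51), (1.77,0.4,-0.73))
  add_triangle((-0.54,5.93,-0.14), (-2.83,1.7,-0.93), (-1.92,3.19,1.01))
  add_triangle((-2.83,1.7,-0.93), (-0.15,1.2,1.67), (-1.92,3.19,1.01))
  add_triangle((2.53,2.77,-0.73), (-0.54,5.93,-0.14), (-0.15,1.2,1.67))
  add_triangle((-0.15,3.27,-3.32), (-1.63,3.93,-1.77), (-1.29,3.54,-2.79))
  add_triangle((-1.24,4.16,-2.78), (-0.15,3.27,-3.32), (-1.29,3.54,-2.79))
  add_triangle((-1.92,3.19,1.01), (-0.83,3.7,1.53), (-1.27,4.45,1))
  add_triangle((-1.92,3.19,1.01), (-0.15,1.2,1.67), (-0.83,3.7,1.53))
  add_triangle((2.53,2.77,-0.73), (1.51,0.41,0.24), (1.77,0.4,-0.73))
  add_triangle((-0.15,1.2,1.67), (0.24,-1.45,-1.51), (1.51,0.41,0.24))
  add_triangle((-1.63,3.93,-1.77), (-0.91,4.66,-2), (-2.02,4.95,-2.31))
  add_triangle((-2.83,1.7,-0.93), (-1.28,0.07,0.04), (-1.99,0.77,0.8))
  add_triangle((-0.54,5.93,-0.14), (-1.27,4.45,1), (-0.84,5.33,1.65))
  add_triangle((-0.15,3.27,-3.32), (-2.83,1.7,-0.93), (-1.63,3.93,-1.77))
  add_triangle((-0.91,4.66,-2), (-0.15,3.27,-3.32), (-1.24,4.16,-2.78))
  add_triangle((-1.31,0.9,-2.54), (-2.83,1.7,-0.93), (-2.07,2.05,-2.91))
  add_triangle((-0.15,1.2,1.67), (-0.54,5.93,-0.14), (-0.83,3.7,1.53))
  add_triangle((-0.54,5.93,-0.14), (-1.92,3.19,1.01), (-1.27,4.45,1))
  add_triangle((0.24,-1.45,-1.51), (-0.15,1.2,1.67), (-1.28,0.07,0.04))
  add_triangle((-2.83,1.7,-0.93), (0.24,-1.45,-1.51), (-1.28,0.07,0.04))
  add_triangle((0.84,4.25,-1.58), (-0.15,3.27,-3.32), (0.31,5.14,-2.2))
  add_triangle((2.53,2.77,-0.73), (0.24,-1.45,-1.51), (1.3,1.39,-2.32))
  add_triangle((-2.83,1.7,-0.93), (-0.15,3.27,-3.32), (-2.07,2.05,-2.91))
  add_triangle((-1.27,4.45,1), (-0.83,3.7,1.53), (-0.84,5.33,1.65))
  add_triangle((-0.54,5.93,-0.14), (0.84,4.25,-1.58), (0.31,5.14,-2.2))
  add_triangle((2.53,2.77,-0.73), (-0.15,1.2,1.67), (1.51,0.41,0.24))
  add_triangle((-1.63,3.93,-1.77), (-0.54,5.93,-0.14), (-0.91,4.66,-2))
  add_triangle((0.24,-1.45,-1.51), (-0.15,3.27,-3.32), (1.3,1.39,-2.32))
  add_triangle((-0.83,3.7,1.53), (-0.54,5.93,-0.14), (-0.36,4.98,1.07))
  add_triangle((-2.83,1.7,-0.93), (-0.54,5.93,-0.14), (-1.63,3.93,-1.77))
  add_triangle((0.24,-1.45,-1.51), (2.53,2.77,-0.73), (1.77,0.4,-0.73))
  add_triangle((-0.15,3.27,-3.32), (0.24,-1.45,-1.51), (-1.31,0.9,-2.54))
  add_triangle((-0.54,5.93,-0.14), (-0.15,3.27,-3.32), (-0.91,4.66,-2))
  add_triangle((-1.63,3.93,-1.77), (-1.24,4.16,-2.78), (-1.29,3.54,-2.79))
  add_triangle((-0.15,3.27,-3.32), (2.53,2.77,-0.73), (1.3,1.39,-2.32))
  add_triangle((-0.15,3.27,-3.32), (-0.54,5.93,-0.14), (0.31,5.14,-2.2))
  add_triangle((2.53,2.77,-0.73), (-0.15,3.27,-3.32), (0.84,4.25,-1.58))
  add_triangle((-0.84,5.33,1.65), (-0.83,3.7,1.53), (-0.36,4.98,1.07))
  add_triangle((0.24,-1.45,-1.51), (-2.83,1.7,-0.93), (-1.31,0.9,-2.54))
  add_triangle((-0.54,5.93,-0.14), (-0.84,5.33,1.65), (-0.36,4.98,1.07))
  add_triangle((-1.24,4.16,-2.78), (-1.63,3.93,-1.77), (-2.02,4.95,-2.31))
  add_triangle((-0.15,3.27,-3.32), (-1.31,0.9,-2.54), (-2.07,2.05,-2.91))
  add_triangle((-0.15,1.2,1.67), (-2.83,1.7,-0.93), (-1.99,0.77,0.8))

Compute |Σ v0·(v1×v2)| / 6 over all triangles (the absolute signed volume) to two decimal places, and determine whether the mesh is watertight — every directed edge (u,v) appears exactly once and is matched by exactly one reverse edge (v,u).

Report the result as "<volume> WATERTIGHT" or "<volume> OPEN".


Per-triangle v0·(v1×v2)/6:
  t1: +3.2628
  t2: +0.7521
  t3: +0.3542
  t4: +4.3027
  t5: +0.7925
  t6: +4.6433
  t7: -0.7290
  t8: +0.4274
  t9: +0.5722
  t10: +0.8491
  t11: +0.5531
  t12: +0.1625
  t13: +0.0561
  t14: +0.3869
  t15: +1.1305
  t16: +2.7009
  t17: +1.0140
  t18: +0.6836
  t19: +0.7625
  t20: +0.8521
  t21: +0.1285
  t22: +0.8075
  t23: +0.8891
  t24: +1.3844
  t25: +2.1001
  t26: +0.2771
  t27: +1.3829
  t28: +1.2415
  t29: +1.5712
  t30: +2.1306
  t31: -0.7282
  t32: +3.3157
  t33: +0.7759
  t34: +2.2158
  t35: +1.8325
  t36: +0.2743
  t37: +2.8637
  t38: +2.1901
  t39: +2.7860
  t40: +0.0417
  t41: +1.3840
  t42: +0.5803
  t43: -0.0060
  t44: +1.1783
  t45: +1.1061
Σ = +55.2525 → |volume| = 55.25

Directed edges: 135 total; 3 unmatched, e.g. (-1.28,0.07,0.04)→(-1.99,0.77,0.8) → open.

55.25 OPEN


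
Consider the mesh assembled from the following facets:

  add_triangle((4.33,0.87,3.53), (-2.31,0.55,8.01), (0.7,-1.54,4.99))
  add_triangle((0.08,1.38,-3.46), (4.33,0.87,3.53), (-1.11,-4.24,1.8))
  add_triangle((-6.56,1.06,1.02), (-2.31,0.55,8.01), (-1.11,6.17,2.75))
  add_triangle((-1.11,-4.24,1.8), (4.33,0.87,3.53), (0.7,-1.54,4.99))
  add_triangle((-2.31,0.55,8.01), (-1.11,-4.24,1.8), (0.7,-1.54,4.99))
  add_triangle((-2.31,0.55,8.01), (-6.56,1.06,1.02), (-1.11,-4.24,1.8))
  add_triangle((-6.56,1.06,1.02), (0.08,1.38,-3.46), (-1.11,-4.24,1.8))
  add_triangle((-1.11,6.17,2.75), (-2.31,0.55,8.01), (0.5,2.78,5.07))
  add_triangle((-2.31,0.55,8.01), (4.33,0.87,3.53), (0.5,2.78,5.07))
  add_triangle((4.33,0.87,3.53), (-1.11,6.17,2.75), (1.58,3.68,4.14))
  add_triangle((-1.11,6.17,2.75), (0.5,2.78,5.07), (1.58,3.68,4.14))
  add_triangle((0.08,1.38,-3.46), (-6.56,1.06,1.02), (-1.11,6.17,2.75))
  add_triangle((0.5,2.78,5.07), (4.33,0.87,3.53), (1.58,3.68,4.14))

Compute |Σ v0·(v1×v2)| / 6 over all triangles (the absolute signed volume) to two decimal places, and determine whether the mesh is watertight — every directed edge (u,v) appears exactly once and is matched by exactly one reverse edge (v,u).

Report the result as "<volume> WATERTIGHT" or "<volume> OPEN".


Per-triangle v0·(v1×v2)/6:
  t1: +15.2335
  t2: +7.5569
  t3: +49.6131
  t4: +9.5306
  t5: +13.9460
  t6: +37.2820
  t7: +14.1796
  t8: +16.6963
  t9: +15.7186
  t10: +4.2885
  t11: +6.2615
  t12: +26.5059
  t13: +5.7990
Σ = +222.6115 → |volume| = 222.61

Directed edges: 39 total; 3 unmatched, e.g. (0.08,1.38,-3.46)→(4.33,0.87,3.53) → open.

222.61 OPEN
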